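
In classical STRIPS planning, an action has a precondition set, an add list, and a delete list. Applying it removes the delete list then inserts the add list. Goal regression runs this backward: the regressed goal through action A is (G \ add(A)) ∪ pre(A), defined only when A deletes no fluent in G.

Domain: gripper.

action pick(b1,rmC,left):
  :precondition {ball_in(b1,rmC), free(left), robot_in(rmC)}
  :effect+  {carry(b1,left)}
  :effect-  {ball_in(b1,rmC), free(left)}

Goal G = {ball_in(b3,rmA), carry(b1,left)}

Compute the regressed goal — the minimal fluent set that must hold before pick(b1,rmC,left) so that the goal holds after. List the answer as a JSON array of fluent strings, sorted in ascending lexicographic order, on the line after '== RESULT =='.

Compute (G \ add) ∪ pre:
  G ∩ del = {}  (empty — regression defined)
  G \ add = {ball_in(b3,rmA), carry(b1,left)} \ {carry(b1,left)} = {ball_in(b3,rmA)}
  ∪ pre   = {ball_in(b3,rmA)} ∪ {ball_in(b1,rmC), free(left), robot_in(rmC)}
          = {ball_in(b1,rmC), ball_in(b3,rmA), free(left), robot_in(rmC)}

== RESULT ==
["ball_in(b1,rmC)", "ball_in(b3,rmA)", "free(left)", "robot_in(rmC)"]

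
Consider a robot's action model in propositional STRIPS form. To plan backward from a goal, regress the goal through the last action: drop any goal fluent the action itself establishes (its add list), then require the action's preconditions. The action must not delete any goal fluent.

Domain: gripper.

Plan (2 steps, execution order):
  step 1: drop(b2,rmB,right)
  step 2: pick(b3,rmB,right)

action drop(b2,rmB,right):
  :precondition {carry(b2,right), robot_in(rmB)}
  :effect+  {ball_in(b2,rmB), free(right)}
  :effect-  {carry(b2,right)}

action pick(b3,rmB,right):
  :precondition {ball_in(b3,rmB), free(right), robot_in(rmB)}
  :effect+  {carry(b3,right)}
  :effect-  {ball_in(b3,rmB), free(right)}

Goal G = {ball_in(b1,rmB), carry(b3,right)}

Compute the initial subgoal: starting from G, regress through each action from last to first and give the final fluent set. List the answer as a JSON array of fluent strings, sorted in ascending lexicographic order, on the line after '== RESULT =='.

Regress step by step:
  through step 2 (pick(b3,rmB,right)): drop {carry(b3,right)}, keep {ball_in(b1,rmB)}, require {ball_in(b3,rmB), free(right), robot_in(rmB)}
    → {ball_in(b1,rmB), ball_in(b3,rmB), free(right), robot_in(rmB)}
  through step 1 (drop(b2,rmB,right)): drop {free(right)}, keep {ball_in(b1,rmB), ball_in(b3,rmB), robot_in(rmB)}, require {carry(b2,right), robot_in(rmB)}
    → {ball_in(b1,rmB), ball_in(b3,rmB), carry(b2,right), robot_in(rmB)}

== RESULT ==
["ball_in(b1,rmB)", "ball_in(b3,rmB)", "carry(b2,right)", "robot_in(rmB)"]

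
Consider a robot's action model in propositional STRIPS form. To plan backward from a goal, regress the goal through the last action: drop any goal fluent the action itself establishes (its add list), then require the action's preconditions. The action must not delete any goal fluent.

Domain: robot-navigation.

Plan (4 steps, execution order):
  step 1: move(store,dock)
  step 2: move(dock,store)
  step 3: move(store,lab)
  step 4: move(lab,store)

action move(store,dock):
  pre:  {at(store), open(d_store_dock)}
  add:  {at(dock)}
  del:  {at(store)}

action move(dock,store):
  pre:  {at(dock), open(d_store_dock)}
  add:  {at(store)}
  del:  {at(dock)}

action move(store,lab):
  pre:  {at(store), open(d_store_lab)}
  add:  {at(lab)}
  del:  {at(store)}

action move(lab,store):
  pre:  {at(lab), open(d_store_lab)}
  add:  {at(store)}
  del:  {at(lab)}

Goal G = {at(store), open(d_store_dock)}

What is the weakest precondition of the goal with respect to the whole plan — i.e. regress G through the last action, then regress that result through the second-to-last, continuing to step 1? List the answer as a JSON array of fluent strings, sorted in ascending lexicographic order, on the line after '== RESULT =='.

Work backward from the goal:
  through step 4 (move(lab,store)): drop {at(store)}, keep {open(d_store_dock)}, require {at(lab), open(d_store_lab)}
    → {at(lab), open(d_store_dock), open(d_store_lab)}
  through step 3 (move(store,lab)): drop {at(lab)}, keep {open(d_store_dock), open(d_store_lab)}, require {at(store), open(d_store_lab)}
    → {at(store), open(d_store_dock), open(d_store_lab)}
  through step 2 (move(dock,store)): drop {at(store)}, keep {open(d_store_dock), open(d_store_lab)}, require {at(dock), open(d_store_dock)}
    → {at(dock), open(d_store_dock), open(d_store_lab)}
  through step 1 (move(store,dock)): drop {at(dock)}, keep {open(d_store_dock), open(d_store_lab)}, require {at(store), open(d_store_dock)}
    → {at(store), open(d_store_dock), open(d_store_lab)}

== RESULT ==
["at(store)", "open(d_store_dock)", "open(d_store_lab)"]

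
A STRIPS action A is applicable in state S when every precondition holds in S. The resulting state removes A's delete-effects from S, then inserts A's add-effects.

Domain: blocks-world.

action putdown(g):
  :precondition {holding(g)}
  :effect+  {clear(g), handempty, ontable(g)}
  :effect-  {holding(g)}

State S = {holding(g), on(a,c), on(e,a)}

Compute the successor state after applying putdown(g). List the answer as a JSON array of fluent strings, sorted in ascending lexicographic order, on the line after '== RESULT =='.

Compute (S \ del) ∪ add:
  pre ⊆ S: {holding(g)} ⊆ S  — applicable
  S \ del = {on(a,c), on(e,a)}
  ∪ add   = {clear(g), handempty, on(a,c), on(e,a), ontable(g)}

== RESULT ==
["clear(g)", "handempty", "on(a,c)", "on(e,a)", "ontable(g)"]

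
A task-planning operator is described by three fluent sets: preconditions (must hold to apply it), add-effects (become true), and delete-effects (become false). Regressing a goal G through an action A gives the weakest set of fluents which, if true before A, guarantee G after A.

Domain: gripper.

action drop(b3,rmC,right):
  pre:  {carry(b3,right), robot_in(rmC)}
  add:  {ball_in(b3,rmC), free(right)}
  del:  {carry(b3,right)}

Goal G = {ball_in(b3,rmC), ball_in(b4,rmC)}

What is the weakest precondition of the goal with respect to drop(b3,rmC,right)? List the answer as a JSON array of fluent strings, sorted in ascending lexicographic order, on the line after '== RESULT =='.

Compute (G \ add) ∪ pre:
  G ∩ del = {}  (empty — regression defined)
  G \ add = {ball_in(b3,rmC), ball_in(b4,rmC)} \ {ball_in(b3,rmC), free(right)} = {ball_in(b4,rmC)}
  ∪ pre   = {ball_in(b4,rmC)} ∪ {carry(b3,right), robot_in(rmC)}
          = {ball_in(b4,rmC), carry(b3,right), robot_in(rmC)}

== RESULT ==
["ball_in(b4,rmC)", "carry(b3,right)", "robot_in(rmC)"]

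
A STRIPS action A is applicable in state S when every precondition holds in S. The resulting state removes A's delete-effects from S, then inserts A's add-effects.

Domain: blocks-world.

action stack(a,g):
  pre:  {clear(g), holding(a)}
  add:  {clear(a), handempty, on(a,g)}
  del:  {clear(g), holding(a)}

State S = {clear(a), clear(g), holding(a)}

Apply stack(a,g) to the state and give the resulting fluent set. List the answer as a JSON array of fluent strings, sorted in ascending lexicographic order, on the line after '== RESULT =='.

Compute (S \ del) ∪ add:
  pre ⊆ S: {clear(g), holding(a)} ⊆ S  — applicable
  S \ del = {clear(a)}
  ∪ add   = {clear(a), handempty, on(a,g)}

== RESULT ==
["clear(a)", "handempty", "on(a,g)"]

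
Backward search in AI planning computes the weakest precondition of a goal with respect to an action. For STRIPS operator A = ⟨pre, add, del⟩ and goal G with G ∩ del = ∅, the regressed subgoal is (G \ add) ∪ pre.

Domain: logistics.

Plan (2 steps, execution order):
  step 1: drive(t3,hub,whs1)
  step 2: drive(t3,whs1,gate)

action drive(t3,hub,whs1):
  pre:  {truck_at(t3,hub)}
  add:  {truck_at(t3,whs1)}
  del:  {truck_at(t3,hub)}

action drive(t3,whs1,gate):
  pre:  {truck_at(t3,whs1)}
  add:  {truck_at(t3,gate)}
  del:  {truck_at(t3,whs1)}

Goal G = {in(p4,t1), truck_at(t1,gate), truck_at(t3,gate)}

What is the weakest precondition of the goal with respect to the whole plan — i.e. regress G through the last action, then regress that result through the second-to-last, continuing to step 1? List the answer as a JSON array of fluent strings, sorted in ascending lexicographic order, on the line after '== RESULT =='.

Work backward from the goal:
  through step 2 (drive(t3,whs1,gate)): drop {truck_at(t3,gate)}, keep {in(p4,t1), truck_at(t1,gate)}, require {truck_at(t3,whs1)}
    → {in(p4,t1), truck_at(t1,gate), truck_at(t3,whs1)}
  through step 1 (drive(t3,hub,whs1)): drop {truck_at(t3,whs1)}, keep {in(p4,t1), truck_at(t1,gate)}, require {truck_at(t3,hub)}
    → {in(p4,t1), truck_at(t1,gate), truck_at(t3,hub)}

== RESULT ==
["in(p4,t1)", "truck_at(t1,gate)", "truck_at(t3,hub)"]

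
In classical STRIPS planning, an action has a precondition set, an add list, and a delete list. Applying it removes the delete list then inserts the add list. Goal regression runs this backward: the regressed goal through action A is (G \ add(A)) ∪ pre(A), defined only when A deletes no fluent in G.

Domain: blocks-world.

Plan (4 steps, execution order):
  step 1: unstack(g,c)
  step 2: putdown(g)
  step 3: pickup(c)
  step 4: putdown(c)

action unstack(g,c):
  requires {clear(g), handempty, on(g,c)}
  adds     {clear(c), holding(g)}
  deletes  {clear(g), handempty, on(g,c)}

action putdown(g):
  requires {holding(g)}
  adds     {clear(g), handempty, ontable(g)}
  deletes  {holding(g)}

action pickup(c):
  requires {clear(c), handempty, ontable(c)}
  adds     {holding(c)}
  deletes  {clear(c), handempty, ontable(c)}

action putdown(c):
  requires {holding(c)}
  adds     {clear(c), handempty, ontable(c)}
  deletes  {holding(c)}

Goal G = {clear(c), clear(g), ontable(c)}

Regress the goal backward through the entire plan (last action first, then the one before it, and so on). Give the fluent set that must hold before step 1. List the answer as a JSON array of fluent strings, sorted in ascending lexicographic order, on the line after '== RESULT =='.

Regress step by step:
  through step 4 (putdown(c)): drop {clear(c), ontable(c)}, keep {clear(g)}, require {holding(c)}
    → {clear(g), holding(c)}
  through step 3 (pickup(c)): drop {holding(c)}, keep {clear(g)}, require {clear(c), handempty, ontable(c)}
    → {clear(c), clear(g), handempty, ontable(c)}
  through step 2 (putdown(g)): drop {clear(g), handempty}, keep {clear(c), ontable(c)}, require {holding(g)}
    → {clear(c), holding(g), ontable(c)}
  through step 1 (unstack(g,c)): drop {clear(c), holding(g)}, keep {ontable(c)}, require {clear(g), handempty, on(g,c)}
    → {clear(g), handempty, on(g,c), ontable(c)}

== RESULT ==
["clear(g)", "handempty", "on(g,c)", "ontable(c)"]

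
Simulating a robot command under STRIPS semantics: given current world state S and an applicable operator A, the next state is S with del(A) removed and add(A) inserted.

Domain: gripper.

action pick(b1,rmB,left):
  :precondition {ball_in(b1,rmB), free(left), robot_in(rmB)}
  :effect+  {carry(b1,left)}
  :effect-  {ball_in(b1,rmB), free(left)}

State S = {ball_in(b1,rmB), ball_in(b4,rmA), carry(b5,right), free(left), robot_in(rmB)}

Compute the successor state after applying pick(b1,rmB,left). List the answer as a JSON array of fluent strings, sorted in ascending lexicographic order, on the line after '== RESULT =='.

Progress:
  pre ⊆ S: {ball_in(b1,rmB), free(left), robot_in(rmB)} ⊆ S  — applicable
  S \ del = {ball_in(b4,rmA), carry(b5,right), robot_in(rmB)}
  ∪ add   = {ball_in(b4,rmA), carry(b1,left), carry(b5,right), robot_in(rmB)}

== RESULT ==
["ball_in(b4,rmA)", "carry(b1,left)", "carry(b5,right)", "robot_in(rmB)"]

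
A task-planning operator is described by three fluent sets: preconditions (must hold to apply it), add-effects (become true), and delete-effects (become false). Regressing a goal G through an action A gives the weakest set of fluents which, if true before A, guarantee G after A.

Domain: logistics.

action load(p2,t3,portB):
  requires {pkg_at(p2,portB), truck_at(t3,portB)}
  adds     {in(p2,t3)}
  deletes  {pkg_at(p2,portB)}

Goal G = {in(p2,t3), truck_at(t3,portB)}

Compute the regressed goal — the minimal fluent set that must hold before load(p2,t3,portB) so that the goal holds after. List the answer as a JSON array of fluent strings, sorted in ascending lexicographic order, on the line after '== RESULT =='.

Regress:
  G ∩ del = {}  (empty — regression defined)
  G \ add = {in(p2,t3), truck_at(t3,portB)} \ {in(p2,t3)} = {truck_at(t3,portB)}
  ∪ pre   = {truck_at(t3,portB)} ∪ {pkg_at(p2,portB), truck_at(t3,portB)}
          = {pkg_at(p2,portB), truck_at(t3,portB)}

== RESULT ==
["pkg_at(p2,portB)", "truck_at(t3,portB)"]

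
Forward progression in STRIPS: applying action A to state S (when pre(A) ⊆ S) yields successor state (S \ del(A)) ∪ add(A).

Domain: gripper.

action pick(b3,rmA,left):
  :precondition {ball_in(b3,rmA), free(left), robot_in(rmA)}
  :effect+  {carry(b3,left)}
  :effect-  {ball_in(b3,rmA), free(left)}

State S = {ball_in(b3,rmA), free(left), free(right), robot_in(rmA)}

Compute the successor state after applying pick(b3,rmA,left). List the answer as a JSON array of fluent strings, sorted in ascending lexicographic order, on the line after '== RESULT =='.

Compute (S \ del) ∪ add:
  pre ⊆ S: {ball_in(b3,rmA), free(left), robot_in(rmA)} ⊆ S  — applicable
  S \ del = {free(right), robot_in(rmA)}
  ∪ add   = {carry(b3,left), free(right), robot_in(rmA)}

== RESULT ==
["carry(b3,left)", "free(right)", "robot_in(rmA)"]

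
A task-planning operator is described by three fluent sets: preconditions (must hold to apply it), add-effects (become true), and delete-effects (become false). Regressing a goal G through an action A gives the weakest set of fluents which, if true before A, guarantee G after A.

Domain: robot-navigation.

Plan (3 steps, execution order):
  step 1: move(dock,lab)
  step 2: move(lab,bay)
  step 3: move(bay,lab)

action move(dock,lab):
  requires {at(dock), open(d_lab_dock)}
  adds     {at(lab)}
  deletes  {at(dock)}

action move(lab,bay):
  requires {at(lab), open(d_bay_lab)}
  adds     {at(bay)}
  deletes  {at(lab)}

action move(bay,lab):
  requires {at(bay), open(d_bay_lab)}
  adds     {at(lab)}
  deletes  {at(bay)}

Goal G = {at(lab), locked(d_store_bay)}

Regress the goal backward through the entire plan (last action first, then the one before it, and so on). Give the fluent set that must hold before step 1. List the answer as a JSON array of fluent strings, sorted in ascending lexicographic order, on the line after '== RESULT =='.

Work backward from the goal:
  through step 3 (move(bay,lab)): drop {at(lab)}, keep {locked(d_store_bay)}, require {at(bay), open(d_bay_lab)}
    → {at(bay), locked(d_store_bay), open(d_bay_lab)}
  through step 2 (move(lab,bay)): drop {at(bay)}, keep {locked(d_store_bay), open(d_bay_lab)}, require {at(lab), open(d_bay_lab)}
    → {at(lab), locked(d_store_bay), open(d_bay_lab)}
  through step 1 (move(dock,lab)): drop {at(lab)}, keep {locked(d_store_bay), open(d_bay_lab)}, require {at(dock), open(d_lab_dock)}
    → {at(dock), locked(d_store_bay), open(d_bay_lab), open(d_lab_dock)}

== RESULT ==
["at(dock)", "locked(d_store_bay)", "open(d_bay_lab)", "open(d_lab_dock)"]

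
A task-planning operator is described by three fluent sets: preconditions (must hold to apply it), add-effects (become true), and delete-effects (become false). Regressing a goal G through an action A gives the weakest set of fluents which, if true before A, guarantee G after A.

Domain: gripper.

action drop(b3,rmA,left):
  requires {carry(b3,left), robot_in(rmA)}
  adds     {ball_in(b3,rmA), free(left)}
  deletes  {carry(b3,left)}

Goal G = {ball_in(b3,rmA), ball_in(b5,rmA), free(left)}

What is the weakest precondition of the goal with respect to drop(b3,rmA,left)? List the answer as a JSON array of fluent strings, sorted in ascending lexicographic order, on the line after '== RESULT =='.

Regress:
  G ∩ del = {}  (empty — regression defined)
  G \ add = {ball_in(b3,rmA), ball_in(b5,rmA), free(left)} \ {ball_in(b3,rmA), free(left)} = {ball_in(b5,rmA)}
  ∪ pre   = {ball_in(b5,rmA)} ∪ {carry(b3,left), robot_in(rmA)}
          = {ball_in(b5,rmA), carry(b3,left), robot_in(rmA)}

== RESULT ==
["ball_in(b5,rmA)", "carry(b3,left)", "robot_in(rmA)"]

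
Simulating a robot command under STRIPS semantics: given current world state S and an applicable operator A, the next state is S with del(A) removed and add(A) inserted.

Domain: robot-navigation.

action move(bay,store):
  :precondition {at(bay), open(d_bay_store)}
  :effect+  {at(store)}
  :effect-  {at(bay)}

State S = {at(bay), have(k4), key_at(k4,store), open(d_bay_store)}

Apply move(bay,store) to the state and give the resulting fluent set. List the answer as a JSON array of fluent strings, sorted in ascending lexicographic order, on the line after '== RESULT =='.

Compute (S \ del) ∪ add:
  pre ⊆ S: {at(bay), open(d_bay_store)} ⊆ S  — applicable
  S \ del = {have(k4), key_at(k4,store), open(d_bay_store)}
  ∪ add   = {at(store), have(k4), key_at(k4,store), open(d_bay_store)}

== RESULT ==
["at(store)", "have(k4)", "key_at(k4,store)", "open(d_bay_store)"]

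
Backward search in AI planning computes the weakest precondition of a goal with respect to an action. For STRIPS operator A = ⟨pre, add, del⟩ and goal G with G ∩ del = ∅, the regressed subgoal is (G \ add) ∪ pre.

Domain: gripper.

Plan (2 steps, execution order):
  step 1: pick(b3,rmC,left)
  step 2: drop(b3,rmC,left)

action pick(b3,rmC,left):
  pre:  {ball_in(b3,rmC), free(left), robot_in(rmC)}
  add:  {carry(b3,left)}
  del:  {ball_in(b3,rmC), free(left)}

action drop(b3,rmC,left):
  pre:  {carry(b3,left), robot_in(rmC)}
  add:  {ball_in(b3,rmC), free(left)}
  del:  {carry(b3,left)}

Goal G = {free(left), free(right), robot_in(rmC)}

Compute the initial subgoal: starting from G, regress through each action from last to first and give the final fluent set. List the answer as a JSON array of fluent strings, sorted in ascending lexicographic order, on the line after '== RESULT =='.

Work backward from the goal:
  through step 2 (drop(b3,rmC,left)): drop {free(left)}, keep {free(right), robot_in(rmC)}, require {carry(b3,left), robot_in(rmC)}
    → {carry(b3,left), free(right), robot_in(rmC)}
  through step 1 (pick(b3,rmC,left)): drop {carry(b3,left)}, keep {free(right), robot_in(rmC)}, require {ball_in(b3,rmC), free(left), robot_in(rmC)}
    → {ball_in(b3,rmC), free(left), free(right), robot_in(rmC)}

== RESULT ==
["ball_in(b3,rmC)", "free(left)", "free(right)", "robot_in(rmC)"]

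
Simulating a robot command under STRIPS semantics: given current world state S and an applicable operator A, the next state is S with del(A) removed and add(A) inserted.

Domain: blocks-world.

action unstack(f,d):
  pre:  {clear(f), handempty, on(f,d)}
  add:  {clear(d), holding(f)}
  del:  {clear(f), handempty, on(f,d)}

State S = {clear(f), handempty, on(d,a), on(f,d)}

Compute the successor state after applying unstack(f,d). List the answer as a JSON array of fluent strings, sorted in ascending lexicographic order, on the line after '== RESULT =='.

Compute (S \ del) ∪ add:
  pre ⊆ S: {clear(f), handempty, on(f,d)} ⊆ S  — applicable
  S \ del = {on(d,a)}
  ∪ add   = {clear(d), holding(f), on(d,a)}

== RESULT ==
["clear(d)", "holding(f)", "on(d,a)"]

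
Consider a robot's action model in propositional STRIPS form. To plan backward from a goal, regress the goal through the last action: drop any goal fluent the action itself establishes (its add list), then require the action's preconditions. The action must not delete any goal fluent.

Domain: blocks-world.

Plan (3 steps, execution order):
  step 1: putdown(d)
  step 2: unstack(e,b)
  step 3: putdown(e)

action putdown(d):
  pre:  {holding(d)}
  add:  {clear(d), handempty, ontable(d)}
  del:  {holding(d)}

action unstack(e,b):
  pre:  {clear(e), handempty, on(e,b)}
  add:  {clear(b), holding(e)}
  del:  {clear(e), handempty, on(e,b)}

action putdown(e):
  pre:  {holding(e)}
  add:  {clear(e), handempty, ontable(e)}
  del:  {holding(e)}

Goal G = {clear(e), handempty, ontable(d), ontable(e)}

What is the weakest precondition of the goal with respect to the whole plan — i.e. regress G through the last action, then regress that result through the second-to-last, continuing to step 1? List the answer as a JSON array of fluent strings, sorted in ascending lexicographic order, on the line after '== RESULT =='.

Work backward from the goal:
  through step 3 (putdown(e)): drop {clear(e), handempty, ontable(e)}, keep {ontable(d)}, require {holding(e)}
    → {holding(e), ontable(d)}
  through step 2 (unstack(e,b)): drop {holding(e)}, keep {ontable(d)}, require {clear(e), handempty, on(e,b)}
    → {clear(e), handempty, on(e,b), ontable(d)}
  through step 1 (putdown(d)): drop {handempty, ontable(d)}, keep {clear(e), on(e,b)}, require {holding(d)}
    → {clear(e), holding(d), on(e,b)}

== RESULT ==
["clear(e)", "holding(d)", "on(e,b)"]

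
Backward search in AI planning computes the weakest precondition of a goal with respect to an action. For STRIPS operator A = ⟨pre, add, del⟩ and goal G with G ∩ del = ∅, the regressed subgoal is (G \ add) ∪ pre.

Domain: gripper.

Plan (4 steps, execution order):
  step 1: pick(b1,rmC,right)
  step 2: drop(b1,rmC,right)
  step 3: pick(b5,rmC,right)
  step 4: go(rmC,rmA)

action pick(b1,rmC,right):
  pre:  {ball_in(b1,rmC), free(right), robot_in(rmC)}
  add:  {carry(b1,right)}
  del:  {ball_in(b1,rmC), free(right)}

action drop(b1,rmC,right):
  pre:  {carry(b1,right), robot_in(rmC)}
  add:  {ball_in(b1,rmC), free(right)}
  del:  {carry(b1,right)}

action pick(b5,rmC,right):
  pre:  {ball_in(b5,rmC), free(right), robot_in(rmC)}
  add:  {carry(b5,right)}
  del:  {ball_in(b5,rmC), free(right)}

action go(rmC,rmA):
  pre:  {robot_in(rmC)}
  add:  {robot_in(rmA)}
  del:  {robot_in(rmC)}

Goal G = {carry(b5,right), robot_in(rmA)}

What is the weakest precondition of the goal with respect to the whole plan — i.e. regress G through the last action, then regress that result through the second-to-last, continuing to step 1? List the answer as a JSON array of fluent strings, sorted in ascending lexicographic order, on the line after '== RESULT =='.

Work backward from the goal:
  through step 4 (go(rmC,rmA)): drop {robot_in(rmA)}, keep {carry(b5,right)}, require {robot_in(rmC)}
    → {carry(b5,right), robot_in(rmC)}
  through step 3 (pick(b5,rmC,right)): drop {carry(b5,right)}, keep {robot_in(rmC)}, require {ball_in(b5,rmC), free(right), robot_in(rmC)}
    → {ball_in(b5,rmC), free(right), robot_in(rmC)}
  through step 2 (drop(b1,rmC,right)): drop {free(right)}, keep {ball_in(b5,rmC), robot_in(rmC)}, require {carry(b1,right), robot_in(rmC)}
    → {ball_in(b5,rmC), carry(b1,right), robot_in(rmC)}
  through step 1 (pick(b1,rmC,right)): drop {carry(b1,right)}, keep {ball_in(b5,rmC), robot_in(rmC)}, require {ball_in(b1,rmC), free(right), robot_in(rmC)}
    → {ball_in(b1,rmC), ball_in(b5,rmC), free(right), robot_in(rmC)}

== RESULT ==
["ball_in(b1,rmC)", "ball_in(b5,rmC)", "free(right)", "robot_in(rmC)"]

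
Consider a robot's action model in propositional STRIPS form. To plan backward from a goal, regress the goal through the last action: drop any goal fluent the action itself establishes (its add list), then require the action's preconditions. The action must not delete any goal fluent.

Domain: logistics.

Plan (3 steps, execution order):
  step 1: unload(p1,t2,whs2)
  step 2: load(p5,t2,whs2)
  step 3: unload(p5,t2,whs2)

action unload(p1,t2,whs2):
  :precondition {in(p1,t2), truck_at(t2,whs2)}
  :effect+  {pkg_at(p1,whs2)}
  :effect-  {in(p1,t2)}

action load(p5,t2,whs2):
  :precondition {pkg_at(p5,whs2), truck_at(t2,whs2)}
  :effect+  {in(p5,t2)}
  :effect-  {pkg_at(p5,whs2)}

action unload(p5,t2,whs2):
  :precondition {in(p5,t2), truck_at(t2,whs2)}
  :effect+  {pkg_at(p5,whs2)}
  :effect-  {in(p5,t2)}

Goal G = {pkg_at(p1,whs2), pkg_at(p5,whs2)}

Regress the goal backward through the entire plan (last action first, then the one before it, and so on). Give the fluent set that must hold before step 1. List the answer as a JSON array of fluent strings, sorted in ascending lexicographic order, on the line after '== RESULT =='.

Work backward from the goal:
  through step 3 (unload(p5,t2,whs2)): drop {pkg_at(p5,whs2)}, keep {pkg_at(p1,whs2)}, require {in(p5,t2), truck_at(t2,whs2)}
    → {in(p5,t2), pkg_at(p1,whs2), truck_at(t2,whs2)}
  through step 2 (load(p5,t2,whs2)): drop {in(p5,t2)}, keep {pkg_at(p1,whs2), truck_at(t2,whs2)}, require {pkg_at(p5,whs2), truck_at(t2,whs2)}
    → {pkg_at(p1,whs2), pkg_at(p5,whs2), truck_at(t2,whs2)}
  through step 1 (unload(p1,t2,whs2)): drop {pkg_at(p1,whs2)}, keep {pkg_at(p5,whs2), truck_at(t2,whs2)}, require {in(p1,t2), truck_at(t2,whs2)}
    → {in(p1,t2), pkg_at(p5,whs2), truck_at(t2,whs2)}

== RESULT ==
["in(p1,t2)", "pkg_at(p5,whs2)", "truck_at(t2,whs2)"]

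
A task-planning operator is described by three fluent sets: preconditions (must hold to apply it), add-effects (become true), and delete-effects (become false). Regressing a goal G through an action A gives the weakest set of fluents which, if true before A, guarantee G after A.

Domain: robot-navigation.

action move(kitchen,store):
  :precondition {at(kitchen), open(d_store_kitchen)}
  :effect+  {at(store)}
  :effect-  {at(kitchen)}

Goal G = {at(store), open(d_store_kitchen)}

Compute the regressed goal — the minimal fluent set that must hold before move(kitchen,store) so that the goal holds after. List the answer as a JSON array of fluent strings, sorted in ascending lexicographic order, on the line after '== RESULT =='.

Compute (G \ add) ∪ pre:
  G ∩ del = {}  (empty — regression defined)
  G \ add = {at(store), open(d_store_kitchen)} \ {at(store)} = {open(d_store_kitchen)}
  ∪ pre   = {open(d_store_kitchen)} ∪ {at(kitchen), open(d_store_kitchen)}
          = {at(kitchen), open(d_store_kitchen)}

== RESULT ==
["at(kitchen)", "open(d_store_kitchen)"]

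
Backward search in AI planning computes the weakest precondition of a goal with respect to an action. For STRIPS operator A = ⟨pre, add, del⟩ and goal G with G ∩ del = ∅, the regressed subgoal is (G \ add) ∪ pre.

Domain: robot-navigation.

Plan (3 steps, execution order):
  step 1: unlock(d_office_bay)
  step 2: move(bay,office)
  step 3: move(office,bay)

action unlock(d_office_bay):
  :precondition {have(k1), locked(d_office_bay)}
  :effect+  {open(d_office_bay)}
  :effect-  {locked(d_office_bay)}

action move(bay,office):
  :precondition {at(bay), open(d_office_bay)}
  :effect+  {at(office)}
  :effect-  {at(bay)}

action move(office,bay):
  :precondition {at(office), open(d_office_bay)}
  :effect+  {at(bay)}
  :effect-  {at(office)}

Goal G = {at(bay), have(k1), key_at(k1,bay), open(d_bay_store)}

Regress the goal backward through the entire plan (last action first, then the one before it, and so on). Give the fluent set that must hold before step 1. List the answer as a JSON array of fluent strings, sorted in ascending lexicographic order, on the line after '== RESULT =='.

Regress step by step:
  through step 3 (move(office,bay)): drop {at(bay)}, keep {have(k1), key_at(k1,bay), open(d_bay_store)}, require {at(office), open(d_office_bay)}
    → {at(office), have(k1), key_at(k1,bay), open(d_bay_store), open(d_office_bay)}
  through step 2 (move(bay,office)): drop {at(office)}, keep {have(k1), key_at(k1,bay), open(d_bay_store), open(d_office_bay)}, require {at(bay), open(d_office_bay)}
    → {at(bay), have(k1), key_at(k1,bay), open(d_bay_store), open(d_office_bay)}
  through step 1 (unlock(d_office_bay)): drop {open(d_office_bay)}, keep {at(bay), have(k1), key_at(k1,bay), open(d_bay_store)}, require {have(k1), locked(d_office_bay)}
    → {at(bay), have(k1), key_at(k1,bay), locked(d_office_bay), open(d_bay_store)}

== RESULT ==
["at(bay)", "have(k1)", "key_at(k1,bay)", "locked(d_office_bay)", "open(d_bay_store)"]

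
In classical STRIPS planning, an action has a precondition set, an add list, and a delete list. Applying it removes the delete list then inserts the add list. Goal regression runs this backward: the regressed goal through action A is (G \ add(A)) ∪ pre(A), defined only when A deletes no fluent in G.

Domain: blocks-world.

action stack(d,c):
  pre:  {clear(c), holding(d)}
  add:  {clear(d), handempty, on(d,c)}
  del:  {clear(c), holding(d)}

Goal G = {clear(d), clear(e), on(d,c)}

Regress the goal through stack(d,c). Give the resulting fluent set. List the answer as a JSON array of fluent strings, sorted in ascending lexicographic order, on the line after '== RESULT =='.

Compute (G \ add) ∪ pre:
  G ∩ del = {}  (empty — regression defined)
  G \ add = {clear(d), clear(e), on(d,c)} \ {clear(d), handempty, on(d,c)} = {clear(e)}
  ∪ pre   = {clear(e)} ∪ {clear(c), holding(d)}
          = {clear(c), clear(e), holding(d)}

== RESULT ==
["clear(c)", "clear(e)", "holding(d)"]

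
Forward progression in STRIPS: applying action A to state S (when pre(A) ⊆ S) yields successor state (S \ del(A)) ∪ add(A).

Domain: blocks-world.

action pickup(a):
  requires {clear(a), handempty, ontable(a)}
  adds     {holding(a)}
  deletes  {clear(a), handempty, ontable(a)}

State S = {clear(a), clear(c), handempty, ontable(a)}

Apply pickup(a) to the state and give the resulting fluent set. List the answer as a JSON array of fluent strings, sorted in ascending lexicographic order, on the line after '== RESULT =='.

Compute (S \ del) ∪ add:
  pre ⊆ S: {clear(a), handempty, ontable(a)} ⊆ S  — applicable
  S \ del = {clear(c)}
  ∪ add   = {clear(c), holding(a)}

== RESULT ==
["clear(c)", "holding(a)"]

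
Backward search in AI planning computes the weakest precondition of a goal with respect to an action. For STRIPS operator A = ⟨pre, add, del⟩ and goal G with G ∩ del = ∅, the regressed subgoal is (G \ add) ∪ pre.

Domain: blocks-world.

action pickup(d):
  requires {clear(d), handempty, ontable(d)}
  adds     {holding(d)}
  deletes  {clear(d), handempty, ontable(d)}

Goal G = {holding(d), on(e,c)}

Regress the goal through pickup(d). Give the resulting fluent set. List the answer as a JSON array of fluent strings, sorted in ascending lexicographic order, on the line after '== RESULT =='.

Regress:
  G ∩ del = {}  (empty — regression defined)
  G \ add = {holding(d), on(e,c)} \ {holding(d)} = {on(e,c)}
  ∪ pre   = {on(e,c)} ∪ {clear(d), handempty, ontable(d)}
          = {clear(d), handempty, on(e,c), ontable(d)}

== RESULT ==
["clear(d)", "handempty", "on(e,c)", "ontable(d)"]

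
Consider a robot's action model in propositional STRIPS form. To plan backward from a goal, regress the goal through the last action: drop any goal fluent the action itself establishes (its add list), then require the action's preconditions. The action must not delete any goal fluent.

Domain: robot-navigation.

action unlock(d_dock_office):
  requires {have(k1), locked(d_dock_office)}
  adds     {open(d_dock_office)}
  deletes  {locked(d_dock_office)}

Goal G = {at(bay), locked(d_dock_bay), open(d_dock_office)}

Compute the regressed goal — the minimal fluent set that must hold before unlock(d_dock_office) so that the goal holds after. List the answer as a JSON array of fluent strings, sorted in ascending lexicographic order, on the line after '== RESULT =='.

Compute (G \ add) ∪ pre:
  G ∩ del = {}  (empty — regression defined)
  G \ add = {at(bay), locked(d_dock_bay), open(d_dock_office)} \ {open(d_dock_office)} = {at(bay), locked(d_dock_bay)}
  ∪ pre   = {at(bay), locked(d_dock_bay)} ∪ {have(k1), locked(d_dock_office)}
          = {at(bay), have(k1), locked(d_dock_bay), locked(d_dock_office)}

== RESULT ==
["at(bay)", "have(k1)", "locked(d_dock_bay)", "locked(d_dock_office)"]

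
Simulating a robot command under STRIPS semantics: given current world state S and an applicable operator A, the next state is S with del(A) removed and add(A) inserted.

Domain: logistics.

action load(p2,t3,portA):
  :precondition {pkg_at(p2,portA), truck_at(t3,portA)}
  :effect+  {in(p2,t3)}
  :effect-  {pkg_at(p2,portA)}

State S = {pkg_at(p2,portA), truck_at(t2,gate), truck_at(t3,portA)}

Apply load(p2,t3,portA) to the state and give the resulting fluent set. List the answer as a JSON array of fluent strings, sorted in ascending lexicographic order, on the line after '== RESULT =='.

Compute (S \ del) ∪ add:
  pre ⊆ S: {pkg_at(p2,portA), truck_at(t3,portA)} ⊆ S  — applicable
  S \ del = {truck_at(t2,gate), truck_at(t3,portA)}
  ∪ add   = {in(p2,t3), truck_at(t2,gate), truck_at(t3,portA)}

== RESULT ==
["in(p2,t3)", "truck_at(t2,gate)", "truck_at(t3,portA)"]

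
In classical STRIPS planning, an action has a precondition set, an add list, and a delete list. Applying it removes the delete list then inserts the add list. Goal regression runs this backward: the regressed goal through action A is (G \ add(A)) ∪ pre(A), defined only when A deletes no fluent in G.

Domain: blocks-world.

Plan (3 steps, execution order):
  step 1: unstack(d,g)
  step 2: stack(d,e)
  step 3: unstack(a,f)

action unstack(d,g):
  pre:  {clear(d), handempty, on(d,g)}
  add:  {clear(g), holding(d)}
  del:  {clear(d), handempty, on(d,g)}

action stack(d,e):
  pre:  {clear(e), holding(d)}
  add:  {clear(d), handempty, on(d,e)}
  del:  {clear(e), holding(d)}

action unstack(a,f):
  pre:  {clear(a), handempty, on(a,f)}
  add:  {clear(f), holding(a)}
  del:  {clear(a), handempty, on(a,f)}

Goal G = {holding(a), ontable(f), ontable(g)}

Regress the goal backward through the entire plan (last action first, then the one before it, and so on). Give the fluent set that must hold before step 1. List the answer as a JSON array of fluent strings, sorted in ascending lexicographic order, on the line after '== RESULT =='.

Work backward from the goal:
  through step 3 (unstack(a,f)): drop {holding(a)}, keep {ontable(f), ontable(g)}, require {clear(a), handempty, on(a,f)}
    → {clear(a), handempty, on(a,f), ontable(f), ontable(g)}
  through step 2 (stack(d,e)): drop {handempty}, keep {clear(a), on(a,f), ontable(f), ontable(g)}, require {clear(e), holding(d)}
    → {clear(a), clear(e), holding(d), on(a,f), ontable(f), ontable(g)}
  through step 1 (unstack(d,g)): drop {holding(d)}, keep {clear(a), clear(e), on(a,f), ontable(f), ontable(g)}, require {clear(d), handempty, on(d,g)}
    → {clear(a), clear(d), clear(e), handempty, on(a,f), on(d,g), ontable(f), ontable(g)}

== RESULT ==
["clear(a)", "clear(d)", "clear(e)", "handempty", "on(a,f)", "on(d,g)", "ontable(f)", "ontable(g)"]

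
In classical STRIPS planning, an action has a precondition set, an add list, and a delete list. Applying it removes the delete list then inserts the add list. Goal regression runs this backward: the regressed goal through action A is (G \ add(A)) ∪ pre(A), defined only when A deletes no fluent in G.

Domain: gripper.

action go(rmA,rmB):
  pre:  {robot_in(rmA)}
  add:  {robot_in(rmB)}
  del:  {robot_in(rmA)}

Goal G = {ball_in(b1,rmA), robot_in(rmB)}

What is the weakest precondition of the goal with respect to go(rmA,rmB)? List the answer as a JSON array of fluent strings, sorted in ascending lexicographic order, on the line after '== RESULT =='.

Compute (G \ add) ∪ pre:
  G ∩ del = {}  (empty — regression defined)
  G \ add = {ball_in(b1,rmA), robot_in(rmB)} \ {robot_in(rmB)} = {ball_in(b1,rmA)}
  ∪ pre   = {ball_in(b1,rmA)} ∪ {robot_in(rmA)}
          = {ball_in(b1,rmA), robot_in(rmA)}

== RESULT ==
["ball_in(b1,rmA)", "robot_in(rmA)"]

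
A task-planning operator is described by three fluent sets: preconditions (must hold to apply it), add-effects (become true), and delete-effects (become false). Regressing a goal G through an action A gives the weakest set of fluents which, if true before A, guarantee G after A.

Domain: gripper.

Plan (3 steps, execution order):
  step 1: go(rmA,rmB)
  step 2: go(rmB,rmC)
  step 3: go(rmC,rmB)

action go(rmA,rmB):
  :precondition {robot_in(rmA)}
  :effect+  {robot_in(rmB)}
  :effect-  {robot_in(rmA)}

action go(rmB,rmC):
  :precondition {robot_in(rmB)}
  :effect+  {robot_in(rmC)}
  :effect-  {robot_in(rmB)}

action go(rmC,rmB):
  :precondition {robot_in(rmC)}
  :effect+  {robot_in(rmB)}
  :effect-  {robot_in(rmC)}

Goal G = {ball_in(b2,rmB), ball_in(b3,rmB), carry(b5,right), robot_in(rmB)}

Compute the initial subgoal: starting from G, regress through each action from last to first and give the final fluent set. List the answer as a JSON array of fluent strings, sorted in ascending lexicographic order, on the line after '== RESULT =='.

Work backward from the goal:
  through step 3 (go(rmC,rmB)): drop {robot_in(rmB)}, keep {ball_in(b2,rmB), ball_in(b3,rmB), carry(b5,right)}, require {robot_in(rmC)}
    → {ball_in(b2,rmB), ball_in(b3,rmB), carry(b5,right), robot_in(rmC)}
  through step 2 (go(rmB,rmC)): drop {robot_in(rmC)}, keep {ball_in(b2,rmB), ball_in(b3,rmB), carry(b5,right)}, require {robot_in(rmB)}
    → {ball_in(b2,rmB), ball_in(b3,rmB), carry(b5,right), robot_in(rmB)}
  through step 1 (go(rmA,rmB)): drop {robot_in(rmB)}, keep {ball_in(b2,rmB), ball_in(b3,rmB), carry(b5,right)}, require {robot_in(rmA)}
    → {ball_in(b2,rmB), ball_in(b3,rmB), carry(b5,right), robot_in(rmA)}

== RESULT ==
["ball_in(b2,rmB)", "ball_in(b3,rmB)", "carry(b5,right)", "robot_in(rmA)"]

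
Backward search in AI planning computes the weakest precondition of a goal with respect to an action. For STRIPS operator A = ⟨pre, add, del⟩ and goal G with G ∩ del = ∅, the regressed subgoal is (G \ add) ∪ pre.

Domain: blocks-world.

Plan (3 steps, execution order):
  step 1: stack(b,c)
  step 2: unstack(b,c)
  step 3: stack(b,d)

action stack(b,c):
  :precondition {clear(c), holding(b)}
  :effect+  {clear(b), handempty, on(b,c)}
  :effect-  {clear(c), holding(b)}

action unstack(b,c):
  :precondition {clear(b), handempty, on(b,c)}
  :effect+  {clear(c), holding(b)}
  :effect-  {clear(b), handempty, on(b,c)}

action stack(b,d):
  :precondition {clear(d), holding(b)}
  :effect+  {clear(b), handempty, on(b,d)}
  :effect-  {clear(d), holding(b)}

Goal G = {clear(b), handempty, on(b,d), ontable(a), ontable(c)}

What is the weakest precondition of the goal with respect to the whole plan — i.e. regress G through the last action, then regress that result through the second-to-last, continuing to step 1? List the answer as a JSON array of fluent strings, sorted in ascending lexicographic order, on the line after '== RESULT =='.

Regress step by step:
  through step 3 (stack(b,d)): drop {clear(b), handempty, on(b,d)}, keep {ontable(a), ontable(c)}, require {clear(d), holding(b)}
    → {clear(d), holding(b), ontable(a), ontable(c)}
  through step 2 (unstack(b,c)): drop {holding(b)}, keep {clear(d), ontable(a), ontable(c)}, require {clear(b), handempty, on(b,c)}
    → {clear(b), clear(d), handempty, on(b,c), ontable(a), ontable(c)}
  through step 1 (stack(b,c)): drop {clear(b), handempty, on(b,c)}, keep {clear(d), ontable(a), ontable(c)}, require {clear(c), holding(b)}
    → {clear(c), clear(d), holding(b), ontable(a), ontable(c)}

== RESULT ==
["clear(c)", "clear(d)", "holding(b)", "ontable(a)", "ontable(c)"]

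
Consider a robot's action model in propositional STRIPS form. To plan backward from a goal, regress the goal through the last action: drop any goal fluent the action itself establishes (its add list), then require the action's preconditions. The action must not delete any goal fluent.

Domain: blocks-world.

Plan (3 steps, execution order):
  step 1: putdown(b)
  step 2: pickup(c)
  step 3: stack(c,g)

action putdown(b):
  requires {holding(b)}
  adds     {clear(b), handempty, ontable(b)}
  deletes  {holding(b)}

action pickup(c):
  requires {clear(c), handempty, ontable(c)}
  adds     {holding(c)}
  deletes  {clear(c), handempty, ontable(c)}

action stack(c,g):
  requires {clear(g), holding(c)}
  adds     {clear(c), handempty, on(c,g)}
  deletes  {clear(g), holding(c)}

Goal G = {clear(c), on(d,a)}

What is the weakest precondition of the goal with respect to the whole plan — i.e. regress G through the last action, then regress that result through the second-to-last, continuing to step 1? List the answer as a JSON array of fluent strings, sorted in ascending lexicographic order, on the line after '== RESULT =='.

Work backward from the goal:
  through step 3 (stack(c,g)): drop {clear(c)}, keep {on(d,a)}, require {clear(g), holding(c)}
    → {clear(g), holding(c), on(d,a)}
  through step 2 (pickup(c)): drop {holding(c)}, keep {clear(g), on(d,a)}, require {clear(c), handempty, ontable(c)}
    → {clear(c), clear(g), handempty, on(d,a), ontable(c)}
  through step 1 (putdown(b)): drop {handempty}, keep {clear(c), clear(g), on(d,a), ontable(c)}, require {holding(b)}
    → {clear(c), clear(g), holding(b), on(d,a), ontable(c)}

== RESULT ==
["clear(c)", "clear(g)", "holding(b)", "on(d,a)", "ontable(c)"]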